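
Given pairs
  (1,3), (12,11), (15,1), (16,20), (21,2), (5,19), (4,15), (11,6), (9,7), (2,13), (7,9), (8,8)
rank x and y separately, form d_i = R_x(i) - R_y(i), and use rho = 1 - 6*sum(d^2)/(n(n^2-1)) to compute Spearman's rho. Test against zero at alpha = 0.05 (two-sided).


Step 1: Rank x and y separately (midranks; no ties here).
rank(x): 1->1, 12->9, 15->10, 16->11, 21->12, 5->4, 4->3, 11->8, 9->7, 2->2, 7->5, 8->6
rank(y): 3->3, 11->8, 1->1, 20->12, 2->2, 19->11, 15->10, 6->4, 7->5, 13->9, 9->7, 8->6
Step 2: d_i = R_x(i) - R_y(i); compute d_i^2.
  (1-3)^2=4, (9-8)^2=1, (10-1)^2=81, (11-12)^2=1, (12-2)^2=100, (4-11)^2=49, (3-10)^2=49, (8-4)^2=16, (7-5)^2=4, (2-9)^2=49, (5-7)^2=4, (6-6)^2=0
sum(d^2) = 358.
Step 3: rho = 1 - 6*358 / (12*(12^2 - 1)) = 1 - 2148/1716 = -0.251748.
Step 4: Under H0, t = rho * sqrt((n-2)/(1-rho^2)) = -0.8226 ~ t(10).
Step 5: Two-sided p-value from the t-distribution with 10 df = 0.429919.
Step 6: alpha = 0.05. fail to reject H0.

rho = -0.2517, p = 0.429919, fail to reject H0 at alpha = 0.05.


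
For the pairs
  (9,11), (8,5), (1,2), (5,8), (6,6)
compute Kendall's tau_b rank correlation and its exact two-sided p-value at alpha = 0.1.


Step 1: Enumerate the 10 unordered pairs (i,j) with i<j and classify each by sign(x_j-x_i) * sign(y_j-y_i).
  (1,2):dx=-1,dy=-6->C; (1,3):dx=-8,dy=-9->C; (1,4):dx=-4,dy=-3->C; (1,5):dx=-3,dy=-5->C
  (2,3):dx=-7,dy=-3->C; (2,4):dx=-3,dy=+3->D; (2,5):dx=-2,dy=+1->D; (3,4):dx=+4,dy=+6->C
  (3,5):dx=+5,dy=+4->C; (4,5):dx=+1,dy=-2->D
Step 2: C = 7, D = 3, total pairs = 10.
Step 3: tau = (C - D)/(n(n-1)/2) = (7 - 3)/10 = 0.400000.
Step 4: Exact two-sided p-value (enumerate n! = 120 permutations of y under H0): p = 0.483333.
Step 5: alpha = 0.1. fail to reject H0.

tau_b = 0.4000 (C=7, D=3), p = 0.483333, fail to reject H0.


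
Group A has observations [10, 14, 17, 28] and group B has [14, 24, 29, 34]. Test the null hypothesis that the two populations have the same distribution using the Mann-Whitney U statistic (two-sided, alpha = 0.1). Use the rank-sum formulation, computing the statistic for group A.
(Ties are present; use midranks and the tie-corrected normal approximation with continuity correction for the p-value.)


Step 1: Combine and sort all 8 observations; assign midranks.
sorted (value, group): (10,X), (14,X), (14,Y), (17,X), (24,Y), (28,X), (29,Y), (34,Y)
ranks: 10->1, 14->2.5, 14->2.5, 17->4, 24->5, 28->6, 29->7, 34->8
Step 2: Rank sum for X: R1 = 1 + 2.5 + 4 + 6 = 13.5.
Step 3: U_X = R1 - n1(n1+1)/2 = 13.5 - 4*5/2 = 13.5 - 10 = 3.5.
       U_Y = n1*n2 - U_X = 16 - 3.5 = 12.5.
Step 4: Ties are present, so use the tie-corrected normal approximation (with continuity correction) for the p-value.
Step 5: p-value = 0.245383; compare to alpha = 0.1. fail to reject H0.

U_X = 3.5, p = 0.245383, fail to reject H0 at alpha = 0.1.


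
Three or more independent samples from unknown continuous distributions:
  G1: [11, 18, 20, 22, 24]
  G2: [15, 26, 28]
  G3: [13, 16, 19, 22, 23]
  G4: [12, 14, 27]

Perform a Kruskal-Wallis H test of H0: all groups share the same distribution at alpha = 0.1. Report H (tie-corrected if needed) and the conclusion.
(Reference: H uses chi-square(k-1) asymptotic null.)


Step 1: Combine all N = 16 observations and assign midranks.
sorted (value, group, rank): (11,G1,1), (12,G4,2), (13,G3,3), (14,G4,4), (15,G2,5), (16,G3,6), (18,G1,7), (19,G3,8), (20,G1,9), (22,G1,10.5), (22,G3,10.5), (23,G3,12), (24,G1,13), (26,G2,14), (27,G4,15), (28,G2,16)
Step 2: Sum ranks within each group.
R_1 = 40.5 (n_1 = 5)
R_2 = 35 (n_2 = 3)
R_3 = 39.5 (n_3 = 5)
R_4 = 21 (n_4 = 3)
Step 3: H = 12/(N(N+1)) * sum(R_i^2/n_i) - 3(N+1)
     = 12/(16*17) * (40.5^2/5 + 35^2/3 + 39.5^2/5 + 21^2/3) - 3*17
     = 0.044118 * 1195.43 - 51
     = 1.739706.
Step 4: Ties present; correction factor C = 1 - 6/(16^3 - 16) = 0.998529. Corrected H = 1.739706 / 0.998529 = 1.742268.
Step 5: Under H0, H ~ chi^2(3); p-value = 0.627578.
Step 6: alpha = 0.1. fail to reject H0.

H = 1.7423, df = 3, p = 0.627578, fail to reject H0.


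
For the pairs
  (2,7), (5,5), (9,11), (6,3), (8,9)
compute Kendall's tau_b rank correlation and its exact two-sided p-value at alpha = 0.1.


Step 1: Enumerate the 10 unordered pairs (i,j) with i<j and classify each by sign(x_j-x_i) * sign(y_j-y_i).
  (1,2):dx=+3,dy=-2->D; (1,3):dx=+7,dy=+4->C; (1,4):dx=+4,dy=-4->D; (1,5):dx=+6,dy=+2->C
  (2,3):dx=+4,dy=+6->C; (2,4):dx=+1,dy=-2->D; (2,5):dx=+3,dy=+4->C; (3,4):dx=-3,dy=-8->C
  (3,5):dx=-1,dy=-2->C; (4,5):dx=+2,dy=+6->C
Step 2: C = 7, D = 3, total pairs = 10.
Step 3: tau = (C - D)/(n(n-1)/2) = (7 - 3)/10 = 0.400000.
Step 4: Exact two-sided p-value (enumerate n! = 120 permutations of y under H0): p = 0.483333.
Step 5: alpha = 0.1. fail to reject H0.

tau_b = 0.4000 (C=7, D=3), p = 0.483333, fail to reject H0.


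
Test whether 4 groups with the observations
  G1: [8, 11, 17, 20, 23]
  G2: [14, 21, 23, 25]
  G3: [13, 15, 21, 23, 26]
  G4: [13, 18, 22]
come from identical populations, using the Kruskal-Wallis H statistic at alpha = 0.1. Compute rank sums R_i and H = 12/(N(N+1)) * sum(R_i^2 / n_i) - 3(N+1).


Step 1: Combine all N = 17 observations and assign midranks.
sorted (value, group, rank): (8,G1,1), (11,G1,2), (13,G3,3.5), (13,G4,3.5), (14,G2,5), (15,G3,6), (17,G1,7), (18,G4,8), (20,G1,9), (21,G2,10.5), (21,G3,10.5), (22,G4,12), (23,G1,14), (23,G2,14), (23,G3,14), (25,G2,16), (26,G3,17)
Step 2: Sum ranks within each group.
R_1 = 33 (n_1 = 5)
R_2 = 45.5 (n_2 = 4)
R_3 = 51 (n_3 = 5)
R_4 = 23.5 (n_4 = 3)
Step 3: H = 12/(N(N+1)) * sum(R_i^2/n_i) - 3(N+1)
     = 12/(17*18) * (33^2/5 + 45.5^2/4 + 51^2/5 + 23.5^2/3) - 3*18
     = 0.039216 * 1439.65 - 54
     = 2.456699.
Step 4: Ties present; correction factor C = 1 - 36/(17^3 - 17) = 0.992647. Corrected H = 2.456699 / 0.992647 = 2.474897.
Step 5: Under H0, H ~ chi^2(3); p-value = 0.479845.
Step 6: alpha = 0.1. fail to reject H0.

H = 2.4749, df = 3, p = 0.479845, fail to reject H0.


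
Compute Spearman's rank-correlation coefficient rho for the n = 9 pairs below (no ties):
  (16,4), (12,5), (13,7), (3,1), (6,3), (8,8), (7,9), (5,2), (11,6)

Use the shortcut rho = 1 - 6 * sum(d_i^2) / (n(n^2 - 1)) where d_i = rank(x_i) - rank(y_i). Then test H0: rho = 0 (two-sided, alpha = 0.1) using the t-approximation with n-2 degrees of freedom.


Step 1: Rank x and y separately (midranks; no ties here).
rank(x): 16->9, 12->7, 13->8, 3->1, 6->3, 8->5, 7->4, 5->2, 11->6
rank(y): 4->4, 5->5, 7->7, 1->1, 3->3, 8->8, 9->9, 2->2, 6->6
Step 2: d_i = R_x(i) - R_y(i); compute d_i^2.
  (9-4)^2=25, (7-5)^2=4, (8-7)^2=1, (1-1)^2=0, (3-3)^2=0, (5-8)^2=9, (4-9)^2=25, (2-2)^2=0, (6-6)^2=0
sum(d^2) = 64.
Step 3: rho = 1 - 6*64 / (9*(9^2 - 1)) = 1 - 384/720 = 0.466667.
Step 4: Under H0, t = rho * sqrt((n-2)/(1-rho^2)) = 1.3960 ~ t(7).
Step 5: Two-sided p-value from the t-distribution with 7 df = 0.205386.
Step 6: alpha = 0.1. fail to reject H0.

rho = 0.4667, p = 0.205386, fail to reject H0 at alpha = 0.1.


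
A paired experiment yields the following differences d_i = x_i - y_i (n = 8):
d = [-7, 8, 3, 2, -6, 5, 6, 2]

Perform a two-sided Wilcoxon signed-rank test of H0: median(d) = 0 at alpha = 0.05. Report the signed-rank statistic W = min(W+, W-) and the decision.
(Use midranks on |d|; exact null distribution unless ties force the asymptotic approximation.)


Step 1: Drop any zero differences (none here) and take |d_i|.
|d| = [7, 8, 3, 2, 6, 5, 6, 2]
Step 2: Midrank |d_i| (ties get averaged ranks).
ranks: |7|->7, |8|->8, |3|->3, |2|->1.5, |6|->5.5, |5|->4, |6|->5.5, |2|->1.5
Step 3: Attach original signs; sum ranks with positive sign and with negative sign.
W+ = 8 + 3 + 1.5 + 4 + 5.5 + 1.5 = 23.5
W- = 7 + 5.5 = 12.5
(Check: W+ + W- = 36 should equal n(n+1)/2 = 36.)
Step 4: Test statistic W = min(W+, W-) = 12.5.
Step 5: Ties in |d|, so use the tie-corrected normal approximation.
        E[W] = n(n+1)/4 = 8*9/4 = 18.
        Tie groups: |d|=2 (t=2), |d|=6 (t=2); sum(t^3 - t) = 12.
        Var[W] = n(n+1)(2n+1)/24 - sum(t^3-t)/48 = 1224/24 - 12/48 = 50.75.
        z = (W - E[W]) / sqrt(Var[W]) = (12.5 - 18) / 7.1239 = -0.7720.
        Two-sided p = 2*Phi(z) = 0.440086.
Step 6: alpha = 0.05. fail to reject H0.

W+ = 23.5, W- = 12.5, W = min = 12.5, p = 0.440086, fail to reject H0.


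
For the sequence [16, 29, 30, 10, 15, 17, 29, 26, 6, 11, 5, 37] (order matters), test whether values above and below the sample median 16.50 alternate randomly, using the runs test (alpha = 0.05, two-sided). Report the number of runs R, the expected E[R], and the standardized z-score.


Step 1: Compute median = 16.50; label A = above, B = below.
Labels in order: BAABBAAABBBA  (n_A = 6, n_B = 6)
Step 2: Count runs R = 6.
Step 3: Under H0 (random ordering), E[R] = 2*n_A*n_B/(n_A+n_B) + 1 = 2*6*6/12 + 1 = 7.0000.
        Var[R] = 2*n_A*n_B*(2*n_A*n_B - n_A - n_B) / ((n_A+n_B)^2 * (n_A+n_B-1)) = 4320/1584 = 2.7273.
        SD[R] = 1.6514.
Step 4: Continuity-corrected z = (R + 0.5 - E[R]) / SD[R] = (6 + 0.5 - 7.0000) / 1.6514 = -0.3028.
Step 5: Two-sided p-value via normal approximation = 2*(1 - Phi(|z|)) = 0.762069.
Step 6: alpha = 0.05. fail to reject H0.

R = 6, z = -0.3028, p = 0.762069, fail to reject H0.


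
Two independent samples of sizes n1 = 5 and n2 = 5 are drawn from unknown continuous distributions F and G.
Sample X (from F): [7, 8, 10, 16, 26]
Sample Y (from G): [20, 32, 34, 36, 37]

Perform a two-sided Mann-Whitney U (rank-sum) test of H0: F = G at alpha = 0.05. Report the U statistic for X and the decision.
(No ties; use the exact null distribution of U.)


Step 1: Combine and sort all 10 observations; assign midranks.
sorted (value, group): (7,X), (8,X), (10,X), (16,X), (20,Y), (26,X), (32,Y), (34,Y), (36,Y), (37,Y)
ranks: 7->1, 8->2, 10->3, 16->4, 20->5, 26->6, 32->7, 34->8, 36->9, 37->10
Step 2: Rank sum for X: R1 = 1 + 2 + 3 + 4 + 6 = 16.
Step 3: U_X = R1 - n1(n1+1)/2 = 16 - 5*6/2 = 16 - 15 = 1.
       U_Y = n1*n2 - U_X = 25 - 1 = 24.
Step 4: No ties, so the exact null distribution of U (based on enumerating the C(10,5) = 252 equally likely rank assignments) gives the two-sided p-value.
Step 5: p-value = 0.015873; compare to alpha = 0.05. reject H0.

U_X = 1, p = 0.015873, reject H0 at alpha = 0.05.


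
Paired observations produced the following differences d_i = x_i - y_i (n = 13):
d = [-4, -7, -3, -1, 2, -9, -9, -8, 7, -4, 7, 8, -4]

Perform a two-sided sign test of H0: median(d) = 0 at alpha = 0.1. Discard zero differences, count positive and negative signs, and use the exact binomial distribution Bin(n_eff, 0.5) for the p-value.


Step 1: Discard zero differences. Original n = 13; n_eff = number of nonzero differences = 13.
Nonzero differences (with sign): -4, -7, -3, -1, +2, -9, -9, -8, +7, -4, +7, +8, -4
Step 2: Count signs: positive = 4, negative = 9.
Step 3: Under H0: P(positive) = 0.5, so the number of positives S ~ Bin(13, 0.5).
Step 4: Two-sided exact p-value = sum of Bin(13,0.5) probabilities at or below the observed probability = 0.266846.
Step 5: alpha = 0.1. fail to reject H0.

n_eff = 13, pos = 4, neg = 9, p = 0.266846, fail to reject H0.


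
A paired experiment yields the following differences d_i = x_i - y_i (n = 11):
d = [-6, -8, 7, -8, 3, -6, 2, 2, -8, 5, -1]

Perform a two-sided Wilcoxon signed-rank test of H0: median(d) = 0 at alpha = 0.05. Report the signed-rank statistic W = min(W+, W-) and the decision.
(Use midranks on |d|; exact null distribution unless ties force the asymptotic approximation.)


Step 1: Drop any zero differences (none here) and take |d_i|.
|d| = [6, 8, 7, 8, 3, 6, 2, 2, 8, 5, 1]
Step 2: Midrank |d_i| (ties get averaged ranks).
ranks: |6|->6.5, |8|->10, |7|->8, |8|->10, |3|->4, |6|->6.5, |2|->2.5, |2|->2.5, |8|->10, |5|->5, |1|->1
Step 3: Attach original signs; sum ranks with positive sign and with negative sign.
W+ = 8 + 4 + 2.5 + 2.5 + 5 = 22
W- = 6.5 + 10 + 10 + 6.5 + 10 + 1 = 44
(Check: W+ + W- = 66 should equal n(n+1)/2 = 66.)
Step 4: Test statistic W = min(W+, W-) = 22.
Step 5: Ties in |d|, so use the tie-corrected normal approximation.
        E[W] = n(n+1)/4 = 11*12/4 = 33.
        Tie groups: |d|=2 (t=2), |d|=6 (t=2), |d|=8 (t=3); sum(t^3 - t) = 36.
        Var[W] = n(n+1)(2n+1)/24 - sum(t^3-t)/48 = 3036/24 - 36/48 = 125.75.
        z = (W - E[W]) / sqrt(Var[W]) = (22 - 33) / 11.2138 = -0.9809.
        Two-sided p = 2*Phi(z) = 0.326627.
Step 6: alpha = 0.05. fail to reject H0.

W+ = 22, W- = 44, W = min = 22, p = 0.326627, fail to reject H0.


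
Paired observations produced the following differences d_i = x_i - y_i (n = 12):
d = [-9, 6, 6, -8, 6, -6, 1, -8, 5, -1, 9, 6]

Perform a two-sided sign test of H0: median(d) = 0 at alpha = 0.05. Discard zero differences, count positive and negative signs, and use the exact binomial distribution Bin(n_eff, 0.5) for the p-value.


Step 1: Discard zero differences. Original n = 12; n_eff = number of nonzero differences = 12.
Nonzero differences (with sign): -9, +6, +6, -8, +6, -6, +1, -8, +5, -1, +9, +6
Step 2: Count signs: positive = 7, negative = 5.
Step 3: Under H0: P(positive) = 0.5, so the number of positives S ~ Bin(12, 0.5).
Step 4: Two-sided exact p-value = sum of Bin(12,0.5) probabilities at or below the observed probability = 0.774414.
Step 5: alpha = 0.05. fail to reject H0.

n_eff = 12, pos = 7, neg = 5, p = 0.774414, fail to reject H0.


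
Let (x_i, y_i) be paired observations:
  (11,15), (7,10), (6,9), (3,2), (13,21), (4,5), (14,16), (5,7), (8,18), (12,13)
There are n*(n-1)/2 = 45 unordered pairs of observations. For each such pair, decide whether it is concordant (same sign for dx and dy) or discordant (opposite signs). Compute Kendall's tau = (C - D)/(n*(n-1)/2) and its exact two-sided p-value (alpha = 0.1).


Step 1: Enumerate the 45 unordered pairs (i,j) with i<j and classify each by sign(x_j-x_i) * sign(y_j-y_i).
  (1,2):dx=-4,dy=-5->C; (1,3):dx=-5,dy=-6->C; (1,4):dx=-8,dy=-13->C; (1,5):dx=+2,dy=+6->C
  (1,6):dx=-7,dy=-10->C; (1,7):dx=+3,dy=+1->C; (1,8):dx=-6,dy=-8->C; (1,9):dx=-3,dy=+3->D
  (1,10):dx=+1,dy=-2->D; (2,3):dx=-1,dy=-1->C; (2,4):dx=-4,dy=-8->C; (2,5):dx=+6,dy=+11->C
  (2,6):dx=-3,dy=-5->C; (2,7):dx=+7,dy=+6->C; (2,8):dx=-2,dy=-3->C; (2,9):dx=+1,dy=+8->C
  (2,10):dx=+5,dy=+3->C; (3,4):dx=-3,dy=-7->C; (3,5):dx=+7,dy=+12->C; (3,6):dx=-2,dy=-4->C
  (3,7):dx=+8,dy=+7->C; (3,8):dx=-1,dy=-2->C; (3,9):dx=+2,dy=+9->C; (3,10):dx=+6,dy=+4->C
  (4,5):dx=+10,dy=+19->C; (4,6):dx=+1,dy=+3->C; (4,7):dx=+11,dy=+14->C; (4,8):dx=+2,dy=+5->C
  (4,9):dx=+5,dy=+16->C; (4,10):dx=+9,dy=+11->C; (5,6):dx=-9,dy=-16->C; (5,7):dx=+1,dy=-5->D
  (5,8):dx=-8,dy=-14->C; (5,9):dx=-5,dy=-3->C; (5,10):dx=-1,dy=-8->C; (6,7):dx=+10,dy=+11->C
  (6,8):dx=+1,dy=+2->C; (6,9):dx=+4,dy=+13->C; (6,10):dx=+8,dy=+8->C; (7,8):dx=-9,dy=-9->C
  (7,9):dx=-6,dy=+2->D; (7,10):dx=-2,dy=-3->C; (8,9):dx=+3,dy=+11->C; (8,10):dx=+7,dy=+6->C
  (9,10):dx=+4,dy=-5->D
Step 2: C = 40, D = 5, total pairs = 45.
Step 3: tau = (C - D)/(n(n-1)/2) = (40 - 5)/45 = 0.777778.
Step 4: Exact two-sided p-value (enumerate n! = 3628800 permutations of y under H0): p = 0.000946.
Step 5: alpha = 0.1. reject H0.

tau_b = 0.7778 (C=40, D=5), p = 0.000946, reject H0.


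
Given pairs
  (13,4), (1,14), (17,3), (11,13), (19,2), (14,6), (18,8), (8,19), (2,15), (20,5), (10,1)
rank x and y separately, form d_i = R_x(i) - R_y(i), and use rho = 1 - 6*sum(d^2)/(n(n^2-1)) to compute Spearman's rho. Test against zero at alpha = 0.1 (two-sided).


Step 1: Rank x and y separately (midranks; no ties here).
rank(x): 13->6, 1->1, 17->8, 11->5, 19->10, 14->7, 18->9, 8->3, 2->2, 20->11, 10->4
rank(y): 4->4, 14->9, 3->3, 13->8, 2->2, 6->6, 8->7, 19->11, 15->10, 5->5, 1->1
Step 2: d_i = R_x(i) - R_y(i); compute d_i^2.
  (6-4)^2=4, (1-9)^2=64, (8-3)^2=25, (5-8)^2=9, (10-2)^2=64, (7-6)^2=1, (9-7)^2=4, (3-11)^2=64, (2-10)^2=64, (11-5)^2=36, (4-1)^2=9
sum(d^2) = 344.
Step 3: rho = 1 - 6*344 / (11*(11^2 - 1)) = 1 - 2064/1320 = -0.563636.
Step 4: Under H0, t = rho * sqrt((n-2)/(1-rho^2)) = -2.0470 ~ t(9).
Step 5: Two-sided p-value from the t-distribution with 9 df = 0.070952.
Step 6: alpha = 0.1. reject H0.

rho = -0.5636, p = 0.070952, reject H0 at alpha = 0.1.


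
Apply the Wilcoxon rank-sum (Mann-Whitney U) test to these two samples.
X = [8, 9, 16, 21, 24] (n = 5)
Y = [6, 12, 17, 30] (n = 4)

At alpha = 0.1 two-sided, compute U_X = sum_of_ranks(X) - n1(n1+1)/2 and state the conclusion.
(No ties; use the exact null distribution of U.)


Step 1: Combine and sort all 9 observations; assign midranks.
sorted (value, group): (6,Y), (8,X), (9,X), (12,Y), (16,X), (17,Y), (21,X), (24,X), (30,Y)
ranks: 6->1, 8->2, 9->3, 12->4, 16->5, 17->6, 21->7, 24->8, 30->9
Step 2: Rank sum for X: R1 = 2 + 3 + 5 + 7 + 8 = 25.
Step 3: U_X = R1 - n1(n1+1)/2 = 25 - 5*6/2 = 25 - 15 = 10.
       U_Y = n1*n2 - U_X = 20 - 10 = 10.
Step 4: No ties, so the exact null distribution of U (based on enumerating the C(9,5) = 126 equally likely rank assignments) gives the two-sided p-value.
Step 5: p-value = 1.000000; compare to alpha = 0.1. fail to reject H0.

U_X = 10, p = 1.000000, fail to reject H0 at alpha = 0.1.


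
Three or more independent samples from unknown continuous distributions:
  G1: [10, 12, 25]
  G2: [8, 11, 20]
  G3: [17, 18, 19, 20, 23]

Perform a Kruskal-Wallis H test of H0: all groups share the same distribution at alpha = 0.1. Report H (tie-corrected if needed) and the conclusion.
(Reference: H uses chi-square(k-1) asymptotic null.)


Step 1: Combine all N = 11 observations and assign midranks.
sorted (value, group, rank): (8,G2,1), (10,G1,2), (11,G2,3), (12,G1,4), (17,G3,5), (18,G3,6), (19,G3,7), (20,G2,8.5), (20,G3,8.5), (23,G3,10), (25,G1,11)
Step 2: Sum ranks within each group.
R_1 = 17 (n_1 = 3)
R_2 = 12.5 (n_2 = 3)
R_3 = 36.5 (n_3 = 5)
Step 3: H = 12/(N(N+1)) * sum(R_i^2/n_i) - 3(N+1)
     = 12/(11*12) * (17^2/3 + 12.5^2/3 + 36.5^2/5) - 3*12
     = 0.090909 * 414.867 - 36
     = 1.715152.
Step 4: Ties present; correction factor C = 1 - 6/(11^3 - 11) = 0.995455. Corrected H = 1.715152 / 0.995455 = 1.722983.
Step 5: Under H0, H ~ chi^2(2); p-value = 0.422531.
Step 6: alpha = 0.1. fail to reject H0.

H = 1.7230, df = 2, p = 0.422531, fail to reject H0.


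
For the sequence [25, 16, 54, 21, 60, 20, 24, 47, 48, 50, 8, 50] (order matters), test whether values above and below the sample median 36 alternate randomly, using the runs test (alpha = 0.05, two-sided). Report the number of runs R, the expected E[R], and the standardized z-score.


Step 1: Compute median = 36; label A = above, B = below.
Labels in order: BBABABBAAABA  (n_A = 6, n_B = 6)
Step 2: Count runs R = 8.
Step 3: Under H0 (random ordering), E[R] = 2*n_A*n_B/(n_A+n_B) + 1 = 2*6*6/12 + 1 = 7.0000.
        Var[R] = 2*n_A*n_B*(2*n_A*n_B - n_A - n_B) / ((n_A+n_B)^2 * (n_A+n_B-1)) = 4320/1584 = 2.7273.
        SD[R] = 1.6514.
Step 4: Continuity-corrected z = (R - 0.5 - E[R]) / SD[R] = (8 - 0.5 - 7.0000) / 1.6514 = 0.3028.
Step 5: Two-sided p-value via normal approximation = 2*(1 - Phi(|z|)) = 0.762069.
Step 6: alpha = 0.05. fail to reject H0.

R = 8, z = 0.3028, p = 0.762069, fail to reject H0.


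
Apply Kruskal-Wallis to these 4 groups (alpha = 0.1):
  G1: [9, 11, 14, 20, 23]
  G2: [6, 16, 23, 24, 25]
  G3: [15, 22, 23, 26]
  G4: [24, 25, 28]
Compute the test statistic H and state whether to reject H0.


Step 1: Combine all N = 17 observations and assign midranks.
sorted (value, group, rank): (6,G2,1), (9,G1,2), (11,G1,3), (14,G1,4), (15,G3,5), (16,G2,6), (20,G1,7), (22,G3,8), (23,G1,10), (23,G2,10), (23,G3,10), (24,G2,12.5), (24,G4,12.5), (25,G2,14.5), (25,G4,14.5), (26,G3,16), (28,G4,17)
Step 2: Sum ranks within each group.
R_1 = 26 (n_1 = 5)
R_2 = 44 (n_2 = 5)
R_3 = 39 (n_3 = 4)
R_4 = 44 (n_4 = 3)
Step 3: H = 12/(N(N+1)) * sum(R_i^2/n_i) - 3(N+1)
     = 12/(17*18) * (26^2/5 + 44^2/5 + 39^2/4 + 44^2/3) - 3*18
     = 0.039216 * 1547.98 - 54
     = 6.705229.
Step 4: Ties present; correction factor C = 1 - 36/(17^3 - 17) = 0.992647. Corrected H = 6.705229 / 0.992647 = 6.754897.
Step 5: Under H0, H ~ chi^2(3); p-value = 0.080134.
Step 6: alpha = 0.1. reject H0.

H = 6.7549, df = 3, p = 0.080134, reject H0.


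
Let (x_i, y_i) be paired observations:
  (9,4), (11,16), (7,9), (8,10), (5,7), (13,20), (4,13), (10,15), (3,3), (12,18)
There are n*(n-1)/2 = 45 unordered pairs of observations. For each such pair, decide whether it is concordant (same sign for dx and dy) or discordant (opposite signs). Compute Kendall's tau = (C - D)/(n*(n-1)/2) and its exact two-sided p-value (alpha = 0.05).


Step 1: Enumerate the 45 unordered pairs (i,j) with i<j and classify each by sign(x_j-x_i) * sign(y_j-y_i).
  (1,2):dx=+2,dy=+12->C; (1,3):dx=-2,dy=+5->D; (1,4):dx=-1,dy=+6->D; (1,5):dx=-4,dy=+3->D
  (1,6):dx=+4,dy=+16->C; (1,7):dx=-5,dy=+9->D; (1,8):dx=+1,dy=+11->C; (1,9):dx=-6,dy=-1->C
  (1,10):dx=+3,dy=+14->C; (2,3):dx=-4,dy=-7->C; (2,4):dx=-3,dy=-6->C; (2,5):dx=-6,dy=-9->C
  (2,6):dx=+2,dy=+4->C; (2,7):dx=-7,dy=-3->C; (2,8):dx=-1,dy=-1->C; (2,9):dx=-8,dy=-13->C
  (2,10):dx=+1,dy=+2->C; (3,4):dx=+1,dy=+1->C; (3,5):dx=-2,dy=-2->C; (3,6):dx=+6,dy=+11->C
  (3,7):dx=-3,dy=+4->D; (3,8):dx=+3,dy=+6->C; (3,9):dx=-4,dy=-6->C; (3,10):dx=+5,dy=+9->C
  (4,5):dx=-3,dy=-3->C; (4,6):dx=+5,dy=+10->C; (4,7):dx=-4,dy=+3->D; (4,8):dx=+2,dy=+5->C
  (4,9):dx=-5,dy=-7->C; (4,10):dx=+4,dy=+8->C; (5,6):dx=+8,dy=+13->C; (5,7):dx=-1,dy=+6->D
  (5,8):dx=+5,dy=+8->C; (5,9):dx=-2,dy=-4->C; (5,10):dx=+7,dy=+11->C; (6,7):dx=-9,dy=-7->C
  (6,8):dx=-3,dy=-5->C; (6,9):dx=-10,dy=-17->C; (6,10):dx=-1,dy=-2->C; (7,8):dx=+6,dy=+2->C
  (7,9):dx=-1,dy=-10->C; (7,10):dx=+8,dy=+5->C; (8,9):dx=-7,dy=-12->C; (8,10):dx=+2,dy=+3->C
  (9,10):dx=+9,dy=+15->C
Step 2: C = 38, D = 7, total pairs = 45.
Step 3: tau = (C - D)/(n(n-1)/2) = (38 - 7)/45 = 0.688889.
Step 4: Exact two-sided p-value (enumerate n! = 3628800 permutations of y under H0): p = 0.004687.
Step 5: alpha = 0.05. reject H0.

tau_b = 0.6889 (C=38, D=7), p = 0.004687, reject H0.


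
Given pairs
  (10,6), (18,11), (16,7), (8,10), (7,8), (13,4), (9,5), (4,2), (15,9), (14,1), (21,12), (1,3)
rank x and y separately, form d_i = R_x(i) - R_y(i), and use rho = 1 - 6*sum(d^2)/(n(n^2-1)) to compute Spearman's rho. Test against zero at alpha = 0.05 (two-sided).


Step 1: Rank x and y separately (midranks; no ties here).
rank(x): 10->6, 18->11, 16->10, 8->4, 7->3, 13->7, 9->5, 4->2, 15->9, 14->8, 21->12, 1->1
rank(y): 6->6, 11->11, 7->7, 10->10, 8->8, 4->4, 5->5, 2->2, 9->9, 1->1, 12->12, 3->3
Step 2: d_i = R_x(i) - R_y(i); compute d_i^2.
  (6-6)^2=0, (11-11)^2=0, (10-7)^2=9, (4-10)^2=36, (3-8)^2=25, (7-4)^2=9, (5-5)^2=0, (2-2)^2=0, (9-9)^2=0, (8-1)^2=49, (12-12)^2=0, (1-3)^2=4
sum(d^2) = 132.
Step 3: rho = 1 - 6*132 / (12*(12^2 - 1)) = 1 - 792/1716 = 0.538462.
Step 4: Under H0, t = rho * sqrt((n-2)/(1-rho^2)) = 2.0207 ~ t(10).
Step 5: Two-sided p-value from the t-distribution with 10 df = 0.070894.
Step 6: alpha = 0.05. fail to reject H0.

rho = 0.5385, p = 0.070894, fail to reject H0 at alpha = 0.05.


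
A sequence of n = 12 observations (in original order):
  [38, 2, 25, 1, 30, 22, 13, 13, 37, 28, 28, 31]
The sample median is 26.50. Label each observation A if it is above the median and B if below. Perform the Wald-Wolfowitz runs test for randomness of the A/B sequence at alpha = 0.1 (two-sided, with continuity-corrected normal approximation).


Step 1: Compute median = 26.50; label A = above, B = below.
Labels in order: ABBBABBBAAAA  (n_A = 6, n_B = 6)
Step 2: Count runs R = 5.
Step 3: Under H0 (random ordering), E[R] = 2*n_A*n_B/(n_A+n_B) + 1 = 2*6*6/12 + 1 = 7.0000.
        Var[R] = 2*n_A*n_B*(2*n_A*n_B - n_A - n_B) / ((n_A+n_B)^2 * (n_A+n_B-1)) = 4320/1584 = 2.7273.
        SD[R] = 1.6514.
Step 4: Continuity-corrected z = (R + 0.5 - E[R]) / SD[R] = (5 + 0.5 - 7.0000) / 1.6514 = -0.9083.
Step 5: Two-sided p-value via normal approximation = 2*(1 - Phi(|z|)) = 0.363722.
Step 6: alpha = 0.1. fail to reject H0.

R = 5, z = -0.9083, p = 0.363722, fail to reject H0.


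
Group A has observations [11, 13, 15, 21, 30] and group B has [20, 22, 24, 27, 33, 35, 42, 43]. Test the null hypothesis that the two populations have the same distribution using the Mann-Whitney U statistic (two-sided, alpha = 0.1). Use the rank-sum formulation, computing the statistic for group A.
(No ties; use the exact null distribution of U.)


Step 1: Combine and sort all 13 observations; assign midranks.
sorted (value, group): (11,X), (13,X), (15,X), (20,Y), (21,X), (22,Y), (24,Y), (27,Y), (30,X), (33,Y), (35,Y), (42,Y), (43,Y)
ranks: 11->1, 13->2, 15->3, 20->4, 21->5, 22->6, 24->7, 27->8, 30->9, 33->10, 35->11, 42->12, 43->13
Step 2: Rank sum for X: R1 = 1 + 2 + 3 + 5 + 9 = 20.
Step 3: U_X = R1 - n1(n1+1)/2 = 20 - 5*6/2 = 20 - 15 = 5.
       U_Y = n1*n2 - U_X = 40 - 5 = 35.
Step 4: No ties, so the exact null distribution of U (based on enumerating the C(13,5) = 1287 equally likely rank assignments) gives the two-sided p-value.
Step 5: p-value = 0.029526; compare to alpha = 0.1. reject H0.

U_X = 5, p = 0.029526, reject H0 at alpha = 0.1.


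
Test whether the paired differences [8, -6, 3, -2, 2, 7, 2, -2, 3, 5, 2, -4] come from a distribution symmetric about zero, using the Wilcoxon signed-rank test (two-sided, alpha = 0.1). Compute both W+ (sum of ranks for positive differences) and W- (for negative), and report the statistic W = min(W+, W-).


Step 1: Drop any zero differences (none here) and take |d_i|.
|d| = [8, 6, 3, 2, 2, 7, 2, 2, 3, 5, 2, 4]
Step 2: Midrank |d_i| (ties get averaged ranks).
ranks: |8|->12, |6|->10, |3|->6.5, |2|->3, |2|->3, |7|->11, |2|->3, |2|->3, |3|->6.5, |5|->9, |2|->3, |4|->8
Step 3: Attach original signs; sum ranks with positive sign and with negative sign.
W+ = 12 + 6.5 + 3 + 11 + 3 + 6.5 + 9 + 3 = 54
W- = 10 + 3 + 3 + 8 = 24
(Check: W+ + W- = 78 should equal n(n+1)/2 = 78.)
Step 4: Test statistic W = min(W+, W-) = 24.
Step 5: Ties in |d|, so use the tie-corrected normal approximation.
        E[W] = n(n+1)/4 = 12*13/4 = 39.
        Tie groups: |d|=2 (t=5), |d|=3 (t=2); sum(t^3 - t) = 126.
        Var[W] = n(n+1)(2n+1)/24 - sum(t^3-t)/48 = 3900/24 - 126/48 = 159.875.
        z = (W - E[W]) / sqrt(Var[W]) = (24 - 39) / 12.6442 = -1.1863.
        Two-sided p = 2*Phi(z) = 0.235497.
Step 6: alpha = 0.1. fail to reject H0.

W+ = 54, W- = 24, W = min = 24, p = 0.235497, fail to reject H0.


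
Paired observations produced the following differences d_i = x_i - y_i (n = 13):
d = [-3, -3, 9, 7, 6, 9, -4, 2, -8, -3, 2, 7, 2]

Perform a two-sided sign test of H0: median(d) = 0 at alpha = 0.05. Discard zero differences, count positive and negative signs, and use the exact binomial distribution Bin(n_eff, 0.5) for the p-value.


Step 1: Discard zero differences. Original n = 13; n_eff = number of nonzero differences = 13.
Nonzero differences (with sign): -3, -3, +9, +7, +6, +9, -4, +2, -8, -3, +2, +7, +2
Step 2: Count signs: positive = 8, negative = 5.
Step 3: Under H0: P(positive) = 0.5, so the number of positives S ~ Bin(13, 0.5).
Step 4: Two-sided exact p-value = sum of Bin(13,0.5) probabilities at or below the observed probability = 0.581055.
Step 5: alpha = 0.05. fail to reject H0.

n_eff = 13, pos = 8, neg = 5, p = 0.581055, fail to reject H0.


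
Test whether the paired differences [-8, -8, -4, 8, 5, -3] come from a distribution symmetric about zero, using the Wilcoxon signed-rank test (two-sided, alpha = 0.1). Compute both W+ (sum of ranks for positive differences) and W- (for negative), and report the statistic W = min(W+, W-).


Step 1: Drop any zero differences (none here) and take |d_i|.
|d| = [8, 8, 4, 8, 5, 3]
Step 2: Midrank |d_i| (ties get averaged ranks).
ranks: |8|->5, |8|->5, |4|->2, |8|->5, |5|->3, |3|->1
Step 3: Attach original signs; sum ranks with positive sign and with negative sign.
W+ = 5 + 3 = 8
W- = 5 + 5 + 2 + 1 = 13
(Check: W+ + W- = 21 should equal n(n+1)/2 = 21.)
Step 4: Test statistic W = min(W+, W-) = 8.
Step 5: Ties in |d|, so use the tie-corrected normal approximation.
        E[W] = n(n+1)/4 = 6*7/4 = 10.5.
        Tie groups: |d|=8 (t=3); sum(t^3 - t) = 24.
        Var[W] = n(n+1)(2n+1)/24 - sum(t^3-t)/48 = 546/24 - 24/48 = 22.25.
        z = (W - E[W]) / sqrt(Var[W]) = (8 - 10.5) / 4.7170 = -0.5300.
        Two-sided p = 2*Phi(z) = 0.596113.
Step 6: alpha = 0.1. fail to reject H0.

W+ = 8, W- = 13, W = min = 8, p = 0.596113, fail to reject H0.


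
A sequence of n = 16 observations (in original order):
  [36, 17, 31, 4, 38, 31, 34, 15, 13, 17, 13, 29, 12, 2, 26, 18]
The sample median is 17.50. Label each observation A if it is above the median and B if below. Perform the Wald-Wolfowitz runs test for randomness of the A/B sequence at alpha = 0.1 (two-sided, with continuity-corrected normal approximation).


Step 1: Compute median = 17.50; label A = above, B = below.
Labels in order: ABABAAABBBBABBAA  (n_A = 8, n_B = 8)
Step 2: Count runs R = 9.
Step 3: Under H0 (random ordering), E[R] = 2*n_A*n_B/(n_A+n_B) + 1 = 2*8*8/16 + 1 = 9.0000.
        Var[R] = 2*n_A*n_B*(2*n_A*n_B - n_A - n_B) / ((n_A+n_B)^2 * (n_A+n_B-1)) = 14336/3840 = 3.7333.
        SD[R] = 1.9322.
Step 4: R = E[R], so z = 0 with no continuity correction.
Step 5: Two-sided p-value via normal approximation = 2*(1 - Phi(|z|)) = 1.000000.
Step 6: alpha = 0.1. fail to reject H0.

R = 9, z = 0.0000, p = 1.000000, fail to reject H0.


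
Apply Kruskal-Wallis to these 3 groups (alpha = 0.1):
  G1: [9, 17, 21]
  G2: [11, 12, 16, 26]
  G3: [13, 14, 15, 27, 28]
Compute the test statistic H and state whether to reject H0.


Step 1: Combine all N = 12 observations and assign midranks.
sorted (value, group, rank): (9,G1,1), (11,G2,2), (12,G2,3), (13,G3,4), (14,G3,5), (15,G3,6), (16,G2,7), (17,G1,8), (21,G1,9), (26,G2,10), (27,G3,11), (28,G3,12)
Step 2: Sum ranks within each group.
R_1 = 18 (n_1 = 3)
R_2 = 22 (n_2 = 4)
R_3 = 38 (n_3 = 5)
Step 3: H = 12/(N(N+1)) * sum(R_i^2/n_i) - 3(N+1)
     = 12/(12*13) * (18^2/3 + 22^2/4 + 38^2/5) - 3*13
     = 0.076923 * 517.8 - 39
     = 0.830769.
Step 4: No ties, so H is used without correction.
Step 5: Under H0, H ~ chi^2(2); p-value = 0.660086.
Step 6: alpha = 0.1. fail to reject H0.

H = 0.8308, df = 2, p = 0.660086, fail to reject H0.


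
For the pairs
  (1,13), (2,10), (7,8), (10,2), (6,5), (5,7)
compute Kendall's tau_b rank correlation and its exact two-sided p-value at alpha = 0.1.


Step 1: Enumerate the 15 unordered pairs (i,j) with i<j and classify each by sign(x_j-x_i) * sign(y_j-y_i).
  (1,2):dx=+1,dy=-3->D; (1,3):dx=+6,dy=-5->D; (1,4):dx=+9,dy=-11->D; (1,5):dx=+5,dy=-8->D
  (1,6):dx=+4,dy=-6->D; (2,3):dx=+5,dy=-2->D; (2,4):dx=+8,dy=-8->D; (2,5):dx=+4,dy=-5->D
  (2,6):dx=+3,dy=-3->D; (3,4):dx=+3,dy=-6->D; (3,5):dx=-1,dy=-3->C; (3,6):dx=-2,dy=-1->C
  (4,5):dx=-4,dy=+3->D; (4,6):dx=-5,dy=+5->D; (5,6):dx=-1,dy=+2->D
Step 2: C = 2, D = 13, total pairs = 15.
Step 3: tau = (C - D)/(n(n-1)/2) = (2 - 13)/15 = -0.733333.
Step 4: Exact two-sided p-value (enumerate n! = 720 permutations of y under H0): p = 0.055556.
Step 5: alpha = 0.1. reject H0.

tau_b = -0.7333 (C=2, D=13), p = 0.055556, reject H0.


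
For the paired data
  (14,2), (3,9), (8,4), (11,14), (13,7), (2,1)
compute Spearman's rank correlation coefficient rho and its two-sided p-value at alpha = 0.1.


Step 1: Rank x and y separately (midranks; no ties here).
rank(x): 14->6, 3->2, 8->3, 11->4, 13->5, 2->1
rank(y): 2->2, 9->5, 4->3, 14->6, 7->4, 1->1
Step 2: d_i = R_x(i) - R_y(i); compute d_i^2.
  (6-2)^2=16, (2-5)^2=9, (3-3)^2=0, (4-6)^2=4, (5-4)^2=1, (1-1)^2=0
sum(d^2) = 30.
Step 3: rho = 1 - 6*30 / (6*(6^2 - 1)) = 1 - 180/210 = 0.142857.
Step 4: Under H0, t = rho * sqrt((n-2)/(1-rho^2)) = 0.2887 ~ t(4).
Step 5: Two-sided p-value from the t-distribution with 4 df = 0.787172.
Step 6: alpha = 0.1. fail to reject H0.

rho = 0.1429, p = 0.787172, fail to reject H0 at alpha = 0.1.


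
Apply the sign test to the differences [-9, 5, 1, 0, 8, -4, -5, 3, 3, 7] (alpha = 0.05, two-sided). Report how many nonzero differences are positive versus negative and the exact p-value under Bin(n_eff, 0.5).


Step 1: Discard zero differences. Original n = 10; n_eff = number of nonzero differences = 9.
Nonzero differences (with sign): -9, +5, +1, +8, -4, -5, +3, +3, +7
Step 2: Count signs: positive = 6, negative = 3.
Step 3: Under H0: P(positive) = 0.5, so the number of positives S ~ Bin(9, 0.5).
Step 4: Two-sided exact p-value = sum of Bin(9,0.5) probabilities at or below the observed probability = 0.507812.
Step 5: alpha = 0.05. fail to reject H0.

n_eff = 9, pos = 6, neg = 3, p = 0.507812, fail to reject H0.


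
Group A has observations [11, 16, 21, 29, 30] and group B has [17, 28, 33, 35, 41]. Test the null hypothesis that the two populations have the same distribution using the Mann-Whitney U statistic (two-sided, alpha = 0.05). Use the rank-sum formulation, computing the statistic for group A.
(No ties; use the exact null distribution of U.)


Step 1: Combine and sort all 10 observations; assign midranks.
sorted (value, group): (11,X), (16,X), (17,Y), (21,X), (28,Y), (29,X), (30,X), (33,Y), (35,Y), (41,Y)
ranks: 11->1, 16->2, 17->3, 21->4, 28->5, 29->6, 30->7, 33->8, 35->9, 41->10
Step 2: Rank sum for X: R1 = 1 + 2 + 4 + 6 + 7 = 20.
Step 3: U_X = R1 - n1(n1+1)/2 = 20 - 5*6/2 = 20 - 15 = 5.
       U_Y = n1*n2 - U_X = 25 - 5 = 20.
Step 4: No ties, so the exact null distribution of U (based on enumerating the C(10,5) = 252 equally likely rank assignments) gives the two-sided p-value.
Step 5: p-value = 0.150794; compare to alpha = 0.05. fail to reject H0.

U_X = 5, p = 0.150794, fail to reject H0 at alpha = 0.05.


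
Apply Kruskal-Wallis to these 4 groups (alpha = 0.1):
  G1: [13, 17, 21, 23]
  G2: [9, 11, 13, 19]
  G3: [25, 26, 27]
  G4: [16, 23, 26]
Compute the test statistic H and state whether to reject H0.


Step 1: Combine all N = 14 observations and assign midranks.
sorted (value, group, rank): (9,G2,1), (11,G2,2), (13,G1,3.5), (13,G2,3.5), (16,G4,5), (17,G1,6), (19,G2,7), (21,G1,8), (23,G1,9.5), (23,G4,9.5), (25,G3,11), (26,G3,12.5), (26,G4,12.5), (27,G3,14)
Step 2: Sum ranks within each group.
R_1 = 27 (n_1 = 4)
R_2 = 13.5 (n_2 = 4)
R_3 = 37.5 (n_3 = 3)
R_4 = 27 (n_4 = 3)
Step 3: H = 12/(N(N+1)) * sum(R_i^2/n_i) - 3(N+1)
     = 12/(14*15) * (27^2/4 + 13.5^2/4 + 37.5^2/3 + 27^2/3) - 3*15
     = 0.057143 * 939.562 - 45
     = 8.689286.
Step 4: Ties present; correction factor C = 1 - 18/(14^3 - 14) = 0.993407. Corrected H = 8.689286 / 0.993407 = 8.746958.
Step 5: Under H0, H ~ chi^2(3); p-value = 0.032851.
Step 6: alpha = 0.1. reject H0.

H = 8.7470, df = 3, p = 0.032851, reject H0.


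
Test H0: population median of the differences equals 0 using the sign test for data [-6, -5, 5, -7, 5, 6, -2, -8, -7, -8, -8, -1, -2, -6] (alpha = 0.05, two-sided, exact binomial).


Step 1: Discard zero differences. Original n = 14; n_eff = number of nonzero differences = 14.
Nonzero differences (with sign): -6, -5, +5, -7, +5, +6, -2, -8, -7, -8, -8, -1, -2, -6
Step 2: Count signs: positive = 3, negative = 11.
Step 3: Under H0: P(positive) = 0.5, so the number of positives S ~ Bin(14, 0.5).
Step 4: Two-sided exact p-value = sum of Bin(14,0.5) probabilities at or below the observed probability = 0.057373.
Step 5: alpha = 0.05. fail to reject H0.

n_eff = 14, pos = 3, neg = 11, p = 0.057373, fail to reject H0.


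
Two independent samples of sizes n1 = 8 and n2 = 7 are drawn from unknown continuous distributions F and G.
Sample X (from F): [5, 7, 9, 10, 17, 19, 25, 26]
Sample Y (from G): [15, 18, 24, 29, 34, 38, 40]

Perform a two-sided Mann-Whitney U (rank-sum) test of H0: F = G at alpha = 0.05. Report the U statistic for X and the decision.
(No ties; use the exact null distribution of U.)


Step 1: Combine and sort all 15 observations; assign midranks.
sorted (value, group): (5,X), (7,X), (9,X), (10,X), (15,Y), (17,X), (18,Y), (19,X), (24,Y), (25,X), (26,X), (29,Y), (34,Y), (38,Y), (40,Y)
ranks: 5->1, 7->2, 9->3, 10->4, 15->5, 17->6, 18->7, 19->8, 24->9, 25->10, 26->11, 29->12, 34->13, 38->14, 40->15
Step 2: Rank sum for X: R1 = 1 + 2 + 3 + 4 + 6 + 8 + 10 + 11 = 45.
Step 3: U_X = R1 - n1(n1+1)/2 = 45 - 8*9/2 = 45 - 36 = 9.
       U_Y = n1*n2 - U_X = 56 - 9 = 47.
Step 4: No ties, so the exact null distribution of U (based on enumerating the C(15,8) = 6435 equally likely rank assignments) gives the two-sided p-value.
Step 5: p-value = 0.028904; compare to alpha = 0.05. reject H0.

U_X = 9, p = 0.028904, reject H0 at alpha = 0.05.


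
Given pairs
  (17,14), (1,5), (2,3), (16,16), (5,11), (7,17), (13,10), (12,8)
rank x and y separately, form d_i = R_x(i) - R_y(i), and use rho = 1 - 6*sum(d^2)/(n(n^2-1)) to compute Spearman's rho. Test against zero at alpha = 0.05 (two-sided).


Step 1: Rank x and y separately (midranks; no ties here).
rank(x): 17->8, 1->1, 2->2, 16->7, 5->3, 7->4, 13->6, 12->5
rank(y): 14->6, 5->2, 3->1, 16->7, 11->5, 17->8, 10->4, 8->3
Step 2: d_i = R_x(i) - R_y(i); compute d_i^2.
  (8-6)^2=4, (1-2)^2=1, (2-1)^2=1, (7-7)^2=0, (3-5)^2=4, (4-8)^2=16, (6-4)^2=4, (5-3)^2=4
sum(d^2) = 34.
Step 3: rho = 1 - 6*34 / (8*(8^2 - 1)) = 1 - 204/504 = 0.595238.
Step 4: Under H0, t = rho * sqrt((n-2)/(1-rho^2)) = 1.8145 ~ t(6).
Step 5: Two-sided p-value from the t-distribution with 6 df = 0.119530.
Step 6: alpha = 0.05. fail to reject H0.

rho = 0.5952, p = 0.119530, fail to reject H0 at alpha = 0.05.


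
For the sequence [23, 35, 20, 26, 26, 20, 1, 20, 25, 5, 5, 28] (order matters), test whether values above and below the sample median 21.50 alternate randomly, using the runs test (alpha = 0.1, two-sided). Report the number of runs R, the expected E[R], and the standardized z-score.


Step 1: Compute median = 21.50; label A = above, B = below.
Labels in order: AABAABBBABBA  (n_A = 6, n_B = 6)
Step 2: Count runs R = 7.
Step 3: Under H0 (random ordering), E[R] = 2*n_A*n_B/(n_A+n_B) + 1 = 2*6*6/12 + 1 = 7.0000.
        Var[R] = 2*n_A*n_B*(2*n_A*n_B - n_A - n_B) / ((n_A+n_B)^2 * (n_A+n_B-1)) = 4320/1584 = 2.7273.
        SD[R] = 1.6514.
Step 4: R = E[R], so z = 0 with no continuity correction.
Step 5: Two-sided p-value via normal approximation = 2*(1 - Phi(|z|)) = 1.000000.
Step 6: alpha = 0.1. fail to reject H0.

R = 7, z = 0.0000, p = 1.000000, fail to reject H0.


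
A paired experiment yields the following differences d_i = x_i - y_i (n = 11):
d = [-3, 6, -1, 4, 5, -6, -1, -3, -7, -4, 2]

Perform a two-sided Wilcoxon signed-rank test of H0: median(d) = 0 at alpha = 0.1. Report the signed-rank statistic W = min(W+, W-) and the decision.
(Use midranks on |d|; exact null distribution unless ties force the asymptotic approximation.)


Step 1: Drop any zero differences (none here) and take |d_i|.
|d| = [3, 6, 1, 4, 5, 6, 1, 3, 7, 4, 2]
Step 2: Midrank |d_i| (ties get averaged ranks).
ranks: |3|->4.5, |6|->9.5, |1|->1.5, |4|->6.5, |5|->8, |6|->9.5, |1|->1.5, |3|->4.5, |7|->11, |4|->6.5, |2|->3
Step 3: Attach original signs; sum ranks with positive sign and with negative sign.
W+ = 9.5 + 6.5 + 8 + 3 = 27
W- = 4.5 + 1.5 + 9.5 + 1.5 + 4.5 + 11 + 6.5 = 39
(Check: W+ + W- = 66 should equal n(n+1)/2 = 66.)
Step 4: Test statistic W = min(W+, W-) = 27.
Step 5: Ties in |d|, so use the tie-corrected normal approximation.
        E[W] = n(n+1)/4 = 11*12/4 = 33.
        Tie groups: |d|=1 (t=2), |d|=3 (t=2), |d|=4 (t=2), |d|=6 (t=2); sum(t^3 - t) = 24.
        Var[W] = n(n+1)(2n+1)/24 - sum(t^3-t)/48 = 3036/24 - 24/48 = 126.
        z = (W - E[W]) / sqrt(Var[W]) = (27 - 33) / 11.2250 = -0.5345.
        Two-sided p = 2*Phi(z) = 0.592980.
Step 6: alpha = 0.1. fail to reject H0.

W+ = 27, W- = 39, W = min = 27, p = 0.592980, fail to reject H0.


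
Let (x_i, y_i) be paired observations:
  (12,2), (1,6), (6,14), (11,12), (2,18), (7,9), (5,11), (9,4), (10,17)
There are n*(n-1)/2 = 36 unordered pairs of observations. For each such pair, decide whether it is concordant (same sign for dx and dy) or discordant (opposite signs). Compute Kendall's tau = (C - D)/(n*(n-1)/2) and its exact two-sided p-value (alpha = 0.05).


Step 1: Enumerate the 36 unordered pairs (i,j) with i<j and classify each by sign(x_j-x_i) * sign(y_j-y_i).
  (1,2):dx=-11,dy=+4->D; (1,3):dx=-6,dy=+12->D; (1,4):dx=-1,dy=+10->D; (1,5):dx=-10,dy=+16->D
  (1,6):dx=-5,dy=+7->D; (1,7):dx=-7,dy=+9->D; (1,8):dx=-3,dy=+2->D; (1,9):dx=-2,dy=+15->D
  (2,3):dx=+5,dy=+8->C; (2,4):dx=+10,dy=+6->C; (2,5):dx=+1,dy=+12->C; (2,6):dx=+6,dy=+3->C
  (2,7):dx=+4,dy=+5->C; (2,8):dx=+8,dy=-2->D; (2,9):dx=+9,dy=+11->C; (3,4):dx=+5,dy=-2->D
  (3,5):dx=-4,dy=+4->D; (3,6):dx=+1,dy=-5->D; (3,7):dx=-1,dy=-3->C; (3,8):dx=+3,dy=-10->D
  (3,9):dx=+4,dy=+3->C; (4,5):dx=-9,dy=+6->D; (4,6):dx=-4,dy=-3->C; (4,7):dx=-6,dy=-1->C
  (4,8):dx=-2,dy=-8->C; (4,9):dx=-1,dy=+5->D; (5,6):dx=+5,dy=-9->D; (5,7):dx=+3,dy=-7->D
  (5,8):dx=+7,dy=-14->D; (5,9):dx=+8,dy=-1->D; (6,7):dx=-2,dy=+2->D; (6,8):dx=+2,dy=-5->D
  (6,9):dx=+3,dy=+8->C; (7,8):dx=+4,dy=-7->D; (7,9):dx=+5,dy=+6->C; (8,9):dx=+1,dy=+13->C
Step 2: C = 14, D = 22, total pairs = 36.
Step 3: tau = (C - D)/(n(n-1)/2) = (14 - 22)/36 = -0.222222.
Step 4: Exact two-sided p-value (enumerate n! = 362880 permutations of y under H0): p = 0.476709.
Step 5: alpha = 0.05. fail to reject H0.

tau_b = -0.2222 (C=14, D=22), p = 0.476709, fail to reject H0.
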